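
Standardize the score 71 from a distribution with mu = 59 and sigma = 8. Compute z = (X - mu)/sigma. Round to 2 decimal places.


z = (X - mu) / sigma
= (71 - 59) / 8
= 12 / 8
= 1.50


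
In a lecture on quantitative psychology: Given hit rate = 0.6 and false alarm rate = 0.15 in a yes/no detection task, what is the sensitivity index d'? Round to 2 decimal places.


d' = z(HR) - z(FAR)
z(0.6) = 0.2533
z(0.15) = -1.0364
d' = 0.2533 - -1.0364
= 1.29


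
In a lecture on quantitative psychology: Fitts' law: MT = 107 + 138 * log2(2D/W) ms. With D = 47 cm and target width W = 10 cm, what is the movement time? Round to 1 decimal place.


MT = 107 + 138 * log2(2*47/10)
2D/W = 9.4
log2(9.4) = 3.2327
MT = 107 + 138 * 3.2327
= 553.1 ms


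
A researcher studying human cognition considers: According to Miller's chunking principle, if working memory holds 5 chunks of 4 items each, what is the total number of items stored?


Total items = chunks * items_per_chunk
= 5 * 4
= 20


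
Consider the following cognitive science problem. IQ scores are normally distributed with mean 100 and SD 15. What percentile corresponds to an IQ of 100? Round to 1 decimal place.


z = (IQ - mean) / SD
z = (100 - 100) / 15 = 0.0
Percentile = Phi(0.0) * 100
Phi(0.0) = 0.5
= 50.0


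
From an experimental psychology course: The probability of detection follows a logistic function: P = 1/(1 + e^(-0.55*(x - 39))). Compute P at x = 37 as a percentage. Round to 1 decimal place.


P(x) = 1/(1 + e^(-0.55*(37 - 39)))
Exponent = -0.55 * -2 = 1.1
e^(1.1) = 3.004166
P = 1/(1 + 3.004166) = 0.24974
Percentage = 25.0


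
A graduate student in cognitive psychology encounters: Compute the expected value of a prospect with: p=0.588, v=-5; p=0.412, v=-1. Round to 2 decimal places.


EU = sum(p_i * v_i)
0.588 * -5 = -2.94
0.412 * -1 = -0.412
EU = -2.94 + -0.412
= -3.35


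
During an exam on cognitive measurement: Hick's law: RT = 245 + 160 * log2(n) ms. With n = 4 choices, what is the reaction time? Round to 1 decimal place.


RT = 245 + 160 * log2(4)
log2(4) = 2.0
RT = 245 + 160 * 2.0
= 245 + 320.0
= 565.0 ms


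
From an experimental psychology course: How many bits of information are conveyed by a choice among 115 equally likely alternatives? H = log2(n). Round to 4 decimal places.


H = log2(n)
H = log2(115)
= 6.8455


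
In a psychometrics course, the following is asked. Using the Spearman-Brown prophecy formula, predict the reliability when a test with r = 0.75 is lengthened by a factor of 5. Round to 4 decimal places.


r_new = n*r / (1 + (n-1)*r)
Numerator = 5 * 0.75 = 3.75
Denominator = 1 + 4 * 0.75 = 4.0
r_new = 3.75 / 4.0
= 0.9375


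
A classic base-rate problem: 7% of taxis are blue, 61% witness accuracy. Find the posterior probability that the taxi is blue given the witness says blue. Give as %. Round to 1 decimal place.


P(blue | says blue) = P(says blue | blue)*P(blue) / [P(says blue | blue)*P(blue) + P(says blue | not blue)*P(not blue)]
Numerator = 0.61 * 0.07 = 0.0427
False identification = 0.39 * 0.93 = 0.3627
P = 0.0427 / (0.0427 + 0.3627)
= 0.0427 / 0.4054
As percentage = 10.5


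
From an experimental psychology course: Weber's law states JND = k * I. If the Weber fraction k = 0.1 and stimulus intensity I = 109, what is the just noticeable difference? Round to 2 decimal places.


JND = k * I
JND = 0.1 * 109
= 10.90


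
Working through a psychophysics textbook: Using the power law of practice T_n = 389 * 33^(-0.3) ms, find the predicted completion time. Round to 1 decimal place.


T_n = 389 * 33^(-0.3)
33^(-0.3) = 0.350305
T_n = 389 * 0.350305
= 136.3 ms


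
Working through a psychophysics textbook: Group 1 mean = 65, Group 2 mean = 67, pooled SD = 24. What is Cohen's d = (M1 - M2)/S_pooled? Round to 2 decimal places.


Cohen's d = (M1 - M2) / S_pooled
= (65 - 67) / 24
= -2 / 24
= -0.08


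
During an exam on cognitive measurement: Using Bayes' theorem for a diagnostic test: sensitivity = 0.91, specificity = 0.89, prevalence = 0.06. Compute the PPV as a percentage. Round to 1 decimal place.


PPV = (sens * prev) / (sens * prev + (1-spec) * (1-prev))
Numerator = 0.91 * 0.06 = 0.0546
P(positive and no disease) = (1 - spec) * (1 - prev) = (1 - 0.89) * (1 - 0.06) = 0.1034
Denominator = 0.0546 + 0.1034 = 0.158
PPV = 0.0546 / 0.158 = 0.34557
As percentage = 34.6


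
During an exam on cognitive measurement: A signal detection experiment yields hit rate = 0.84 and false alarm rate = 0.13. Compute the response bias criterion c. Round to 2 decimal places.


c = -0.5 * (z(HR) + z(FAR))
z(0.84) = 0.9945
z(0.13) = -1.1264
c = -0.5 * (0.9945 + -1.1264)
= -0.5 * -0.1319
= 0.07


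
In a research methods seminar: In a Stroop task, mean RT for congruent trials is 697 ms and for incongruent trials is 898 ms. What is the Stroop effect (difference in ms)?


Stroop effect = RT(incongruent) - RT(congruent)
= 898 - 697
= 201 ms


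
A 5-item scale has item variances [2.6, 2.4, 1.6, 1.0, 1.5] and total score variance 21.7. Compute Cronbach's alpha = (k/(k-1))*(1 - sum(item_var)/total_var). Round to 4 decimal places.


alpha = (k/(k-1)) * (1 - sum(s_i^2)/s_total^2)
sum(item variances) = 9.1
k/(k-1) = 5/4 = 1.25
1 - 9.1/21.7 = 1 - 0.419355 = 0.580645
alpha = 1.25 * 0.580645
= 0.7258


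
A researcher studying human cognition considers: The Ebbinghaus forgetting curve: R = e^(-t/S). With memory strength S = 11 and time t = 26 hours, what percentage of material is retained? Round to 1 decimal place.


R = e^(-t/S)
-t/S = -26/11 = -2.363636
R = e^(-2.363636) = 0.094078
Percentage = 0.094078 * 100
= 9.4


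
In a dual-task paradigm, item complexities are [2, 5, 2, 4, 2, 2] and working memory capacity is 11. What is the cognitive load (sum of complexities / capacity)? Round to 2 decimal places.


Total complexity = 2 + 5 + 2 + 4 + 2 + 2 = 17
Load = total / capacity = 17 / 11
= 1.55


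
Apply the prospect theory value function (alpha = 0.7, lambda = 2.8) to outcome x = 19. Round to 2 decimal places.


Since x = 19 >= 0, use v(x) = x^0.7
19^0.7 = 7.8547
v(19) = 7.85


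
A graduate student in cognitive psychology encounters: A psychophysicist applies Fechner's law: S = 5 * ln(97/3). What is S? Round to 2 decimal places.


S = 5 * ln(97/3)
I/I0 = 32.333333
ln(32.333333) = 3.4761
S = 5 * 3.4761
= 17.38


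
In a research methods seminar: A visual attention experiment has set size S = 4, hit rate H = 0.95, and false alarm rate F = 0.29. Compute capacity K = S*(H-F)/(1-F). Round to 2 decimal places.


K = S * (H - F) / (1 - F)
H - F = 0.66
1 - F = 0.71
K = 4 * 0.66 / 0.71
= 3.72


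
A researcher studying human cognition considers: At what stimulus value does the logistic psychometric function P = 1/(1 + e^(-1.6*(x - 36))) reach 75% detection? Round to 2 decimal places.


At P = 0.75: 0.75 = 1/(1 + e^(-k*(x-x0)))
Solving: e^(-k*(x-x0)) = 1/3
x = x0 + ln(3)/k
ln(3) = 1.0986
x = 36 + 1.0986/1.6
= 36 + 0.6866
= 36.69


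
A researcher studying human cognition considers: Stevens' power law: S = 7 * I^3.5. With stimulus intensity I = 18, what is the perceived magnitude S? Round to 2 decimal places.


S = 7 * 18^3.5
18^3.5 = 24743.0805
S = 7 * 24743.0805
= 173201.56


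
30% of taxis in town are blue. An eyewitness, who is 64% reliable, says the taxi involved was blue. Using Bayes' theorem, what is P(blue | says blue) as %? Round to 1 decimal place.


P(blue | says blue) = P(says blue | blue)*P(blue) / [P(says blue | blue)*P(blue) + P(says blue | not blue)*P(not blue)]
Numerator = 0.64 * 0.3 = 0.192
False identification = 0.36 * 0.7 = 0.252
P = 0.192 / (0.192 + 0.252)
= 0.192 / 0.444
As percentage = 43.2


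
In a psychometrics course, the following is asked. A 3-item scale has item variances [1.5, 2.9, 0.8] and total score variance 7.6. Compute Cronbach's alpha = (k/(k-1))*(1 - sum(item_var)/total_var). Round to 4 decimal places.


alpha = (k/(k-1)) * (1 - sum(s_i^2)/s_total^2)
sum(item variances) = 5.2
k/(k-1) = 3/2 = 1.5
1 - 5.2/7.6 = 1 - 0.684211 = 0.315789
alpha = 1.5 * 0.315789
= 0.4737


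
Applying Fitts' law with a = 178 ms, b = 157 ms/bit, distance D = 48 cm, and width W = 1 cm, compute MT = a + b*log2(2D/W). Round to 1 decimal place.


MT = 178 + 157 * log2(2*48/1)
2D/W = 96.0
log2(96.0) = 6.585
MT = 178 + 157 * 6.585
= 1211.8 ms


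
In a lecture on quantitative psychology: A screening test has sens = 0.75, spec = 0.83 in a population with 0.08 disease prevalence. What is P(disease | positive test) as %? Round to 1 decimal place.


PPV = (sens * prev) / (sens * prev + (1-spec) * (1-prev))
Numerator = 0.75 * 0.08 = 0.06
P(positive and no disease) = (1 - spec) * (1 - prev) = (1 - 0.83) * (1 - 0.08) = 0.1564
Denominator = 0.06 + 0.1564 = 0.2164
PPV = 0.06 / 0.2164 = 0.277264
As percentage = 27.7


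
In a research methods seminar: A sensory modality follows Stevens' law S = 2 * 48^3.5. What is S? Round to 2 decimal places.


S = 2 * 48^3.5
48^3.5 = 766203.8516
S = 2 * 766203.8516
= 1532407.70


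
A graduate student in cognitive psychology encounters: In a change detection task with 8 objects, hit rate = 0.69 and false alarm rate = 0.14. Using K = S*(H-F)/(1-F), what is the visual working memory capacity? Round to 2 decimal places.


K = S * (H - F) / (1 - F)
H - F = 0.55
1 - F = 0.86
K = 8 * 0.55 / 0.86
= 5.12


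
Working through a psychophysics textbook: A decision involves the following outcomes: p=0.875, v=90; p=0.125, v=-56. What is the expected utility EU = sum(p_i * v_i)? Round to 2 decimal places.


EU = sum(p_i * v_i)
0.875 * 90 = 78.75
0.125 * -56 = -7.0
EU = 78.75 + -7.0
= 71.75


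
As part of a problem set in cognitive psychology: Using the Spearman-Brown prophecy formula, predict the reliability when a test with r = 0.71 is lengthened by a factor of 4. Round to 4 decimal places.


r_new = n*r / (1 + (n-1)*r)
Numerator = 4 * 0.71 = 2.84
Denominator = 1 + 3 * 0.71 = 3.13
r_new = 2.84 / 3.13
= 0.9073


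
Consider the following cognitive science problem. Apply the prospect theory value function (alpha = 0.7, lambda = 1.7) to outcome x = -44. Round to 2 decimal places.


Since x = -44 < 0, use v(x) = -lambda*(-x)^alpha
(-x) = 44
44^0.7 = 14.1389
v(-44) = -1.7 * 14.1389
= -24.04


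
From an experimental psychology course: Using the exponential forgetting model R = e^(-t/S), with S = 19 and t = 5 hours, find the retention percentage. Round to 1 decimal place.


R = e^(-t/S)
-t/S = -5/19 = -0.263158
R = e^(-0.263158) = 0.76862
Percentage = 0.76862 * 100
= 76.9


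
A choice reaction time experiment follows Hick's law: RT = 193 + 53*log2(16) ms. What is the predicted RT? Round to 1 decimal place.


RT = 193 + 53 * log2(16)
log2(16) = 4.0
RT = 193 + 53 * 4.0
= 193 + 212.0
= 405.0 ms


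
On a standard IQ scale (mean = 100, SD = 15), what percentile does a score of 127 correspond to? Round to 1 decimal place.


z = (IQ - mean) / SD
z = (127 - 100) / 15 = 1.8
Percentile = Phi(1.8) * 100
Phi(1.8) = 0.96407
= 96.4


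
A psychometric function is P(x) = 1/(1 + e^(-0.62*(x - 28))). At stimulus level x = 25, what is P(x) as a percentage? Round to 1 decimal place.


P(x) = 1/(1 + e^(-0.62*(25 - 28)))
Exponent = -0.62 * -3 = 1.86
e^(1.86) = 6.423737
P = 1/(1 + 6.423737) = 0.134703
Percentage = 13.5


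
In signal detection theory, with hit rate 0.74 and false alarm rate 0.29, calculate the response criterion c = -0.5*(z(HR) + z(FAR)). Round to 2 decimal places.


c = -0.5 * (z(HR) + z(FAR))
z(0.74) = 0.6433
z(0.29) = -0.5534
c = -0.5 * (0.6433 + -0.5534)
= -0.5 * 0.0899
= -0.04


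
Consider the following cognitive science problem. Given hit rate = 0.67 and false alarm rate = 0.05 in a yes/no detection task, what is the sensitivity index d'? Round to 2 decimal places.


d' = z(HR) - z(FAR)
z(0.67) = 0.4399
z(0.05) = -1.6449
d' = 0.4399 - -1.6449
= 2.08


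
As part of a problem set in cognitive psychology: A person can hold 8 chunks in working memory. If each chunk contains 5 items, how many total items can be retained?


Total items = chunks * items_per_chunk
= 8 * 5
= 40


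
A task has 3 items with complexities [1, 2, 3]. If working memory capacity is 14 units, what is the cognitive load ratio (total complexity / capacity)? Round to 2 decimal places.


Total complexity = 1 + 2 + 3 = 6
Load = total / capacity = 6 / 14
= 0.43


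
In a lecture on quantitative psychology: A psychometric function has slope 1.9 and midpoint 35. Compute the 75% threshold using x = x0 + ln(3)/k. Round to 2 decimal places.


At P = 0.75: 0.75 = 1/(1 + e^(-k*(x-x0)))
Solving: e^(-k*(x-x0)) = 1/3
x = x0 + ln(3)/k
ln(3) = 1.0986
x = 35 + 1.0986/1.9
= 35 + 0.5782
= 35.58


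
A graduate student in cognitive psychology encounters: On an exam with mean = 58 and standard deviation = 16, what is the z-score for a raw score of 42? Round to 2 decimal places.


z = (X - mu) / sigma
= (42 - 58) / 16
= -16 / 16
= -1.00


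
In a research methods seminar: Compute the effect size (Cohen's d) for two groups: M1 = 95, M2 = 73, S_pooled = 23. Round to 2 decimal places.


Cohen's d = (M1 - M2) / S_pooled
= (95 - 73) / 23
= 22 / 23
= 0.96


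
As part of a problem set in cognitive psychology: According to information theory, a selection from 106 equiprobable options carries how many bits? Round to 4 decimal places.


H = log2(n)
H = log2(106)
= 6.7279


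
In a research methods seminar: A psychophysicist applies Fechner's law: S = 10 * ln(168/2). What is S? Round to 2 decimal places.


S = 10 * ln(168/2)
I/I0 = 84.0
ln(84.0) = 4.4308
S = 10 * 4.4308
= 44.31


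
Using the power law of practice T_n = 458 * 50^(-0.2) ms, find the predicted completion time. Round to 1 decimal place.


T_n = 458 * 50^(-0.2)
50^(-0.2) = 0.457305
T_n = 458 * 0.457305
= 209.4 ms


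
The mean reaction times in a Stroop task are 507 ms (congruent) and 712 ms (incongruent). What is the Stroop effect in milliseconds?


Stroop effect = RT(incongruent) - RT(congruent)
= 712 - 507
= 205 ms


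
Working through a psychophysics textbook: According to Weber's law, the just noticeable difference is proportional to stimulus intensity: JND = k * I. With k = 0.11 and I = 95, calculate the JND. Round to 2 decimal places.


JND = k * I
JND = 0.11 * 95
= 10.45


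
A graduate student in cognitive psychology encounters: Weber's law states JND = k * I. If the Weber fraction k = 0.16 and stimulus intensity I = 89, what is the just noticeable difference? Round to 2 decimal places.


JND = k * I
JND = 0.16 * 89
= 14.24


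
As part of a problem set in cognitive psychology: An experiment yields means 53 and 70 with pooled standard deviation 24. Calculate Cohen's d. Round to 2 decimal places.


Cohen's d = (M1 - M2) / S_pooled
= (53 - 70) / 24
= -17 / 24
= -0.71


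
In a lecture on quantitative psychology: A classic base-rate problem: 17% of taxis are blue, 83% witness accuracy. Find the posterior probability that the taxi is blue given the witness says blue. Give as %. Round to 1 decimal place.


P(blue | says blue) = P(says blue | blue)*P(blue) / [P(says blue | blue)*P(blue) + P(says blue | not blue)*P(not blue)]
Numerator = 0.83 * 0.17 = 0.1411
False identification = 0.17 * 0.83 = 0.1411
P = 0.1411 / (0.1411 + 0.1411)
= 0.1411 / 0.2822
As percentage = 50.0


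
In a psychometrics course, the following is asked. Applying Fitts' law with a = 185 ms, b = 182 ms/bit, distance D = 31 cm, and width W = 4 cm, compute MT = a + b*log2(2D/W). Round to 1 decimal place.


MT = 185 + 182 * log2(2*31/4)
2D/W = 15.5
log2(15.5) = 3.9542
MT = 185 + 182 * 3.9542
= 904.7 ms


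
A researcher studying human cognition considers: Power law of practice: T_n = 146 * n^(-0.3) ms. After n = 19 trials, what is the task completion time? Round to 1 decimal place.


T_n = 146 * 19^(-0.3)
19^(-0.3) = 0.413403
T_n = 146 * 0.413403
= 60.4 ms


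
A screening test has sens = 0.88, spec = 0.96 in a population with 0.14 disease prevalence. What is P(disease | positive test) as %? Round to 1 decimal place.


PPV = (sens * prev) / (sens * prev + (1-spec) * (1-prev))
Numerator = 0.88 * 0.14 = 0.1232
P(positive and no disease) = (1 - spec) * (1 - prev) = (1 - 0.96) * (1 - 0.14) = 0.0344
Denominator = 0.1232 + 0.0344 = 0.1576
PPV = 0.1232 / 0.1576 = 0.781726
As percentage = 78.2


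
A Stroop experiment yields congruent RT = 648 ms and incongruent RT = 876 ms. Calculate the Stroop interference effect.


Stroop effect = RT(incongruent) - RT(congruent)
= 876 - 648
= 228 ms


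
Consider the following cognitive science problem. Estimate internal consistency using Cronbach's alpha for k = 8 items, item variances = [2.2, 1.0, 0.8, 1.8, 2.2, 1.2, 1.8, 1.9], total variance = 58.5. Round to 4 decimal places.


alpha = (k/(k-1)) * (1 - sum(s_i^2)/s_total^2)
sum(item variances) = 12.9
k/(k-1) = 8/7 = 1.142857
1 - 12.9/58.5 = 1 - 0.220513 = 0.779487
alpha = 1.142857 * 0.779487
= 0.8908


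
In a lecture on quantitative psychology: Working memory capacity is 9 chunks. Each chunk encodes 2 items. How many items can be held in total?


Total items = chunks * items_per_chunk
= 9 * 2
= 18


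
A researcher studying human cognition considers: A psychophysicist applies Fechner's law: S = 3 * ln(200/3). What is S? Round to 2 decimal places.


S = 3 * ln(200/3)
I/I0 = 66.666667
ln(66.666667) = 4.1997
S = 3 * 4.1997
= 12.60


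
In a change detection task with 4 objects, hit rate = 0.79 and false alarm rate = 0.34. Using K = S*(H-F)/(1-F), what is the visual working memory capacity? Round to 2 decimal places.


K = S * (H - F) / (1 - F)
H - F = 0.45
1 - F = 0.66
K = 4 * 0.45 / 0.66
= 2.73


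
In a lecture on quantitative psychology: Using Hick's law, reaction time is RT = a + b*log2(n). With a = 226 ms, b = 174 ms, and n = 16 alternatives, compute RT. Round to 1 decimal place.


RT = 226 + 174 * log2(16)
log2(16) = 4.0
RT = 226 + 174 * 4.0
= 226 + 696.0
= 922.0 ms


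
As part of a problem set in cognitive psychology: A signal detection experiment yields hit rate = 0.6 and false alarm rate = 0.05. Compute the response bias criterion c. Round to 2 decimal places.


c = -0.5 * (z(HR) + z(FAR))
z(0.6) = 0.2533
z(0.05) = -1.6449
c = -0.5 * (0.2533 + -1.6449)
= -0.5 * -1.3916
= 0.70


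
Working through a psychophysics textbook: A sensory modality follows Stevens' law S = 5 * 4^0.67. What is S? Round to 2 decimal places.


S = 5 * 4^0.67
4^0.67 = 2.5315
S = 5 * 2.5315
= 12.66


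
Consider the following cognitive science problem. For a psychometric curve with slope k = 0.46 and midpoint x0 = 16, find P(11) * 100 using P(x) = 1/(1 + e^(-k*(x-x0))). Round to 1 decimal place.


P(x) = 1/(1 + e^(-0.46*(11 - 16)))
Exponent = -0.46 * -5 = 2.3
e^(2.3) = 9.974182
P = 1/(1 + 9.974182) = 0.091123
Percentage = 9.1


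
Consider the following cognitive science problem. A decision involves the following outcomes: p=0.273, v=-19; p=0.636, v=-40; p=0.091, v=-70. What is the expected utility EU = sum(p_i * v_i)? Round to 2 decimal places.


EU = sum(p_i * v_i)
0.273 * -19 = -5.187
0.636 * -40 = -25.44
0.091 * -70 = -6.37
EU = -5.187 + -25.44 + -6.37
= -37.00


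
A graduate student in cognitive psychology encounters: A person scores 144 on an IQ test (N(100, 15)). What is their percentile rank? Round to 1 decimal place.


z = (IQ - mean) / SD
z = (144 - 100) / 15 = 2.9333
Percentile = Phi(2.9333) * 100
Phi(2.9333) = 0.998323
= 99.8


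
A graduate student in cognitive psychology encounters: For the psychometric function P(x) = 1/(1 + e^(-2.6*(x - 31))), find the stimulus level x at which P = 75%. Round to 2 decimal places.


At P = 0.75: 0.75 = 1/(1 + e^(-k*(x-x0)))
Solving: e^(-k*(x-x0)) = 1/3
x = x0 + ln(3)/k
ln(3) = 1.0986
x = 31 + 1.0986/2.6
= 31 + 0.4225
= 31.42


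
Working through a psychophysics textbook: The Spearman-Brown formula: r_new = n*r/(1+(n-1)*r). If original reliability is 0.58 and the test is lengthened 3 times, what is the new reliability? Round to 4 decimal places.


r_new = n*r / (1 + (n-1)*r)
Numerator = 3 * 0.58 = 1.74
Denominator = 1 + 2 * 0.58 = 2.16
r_new = 1.74 / 2.16
= 0.8056


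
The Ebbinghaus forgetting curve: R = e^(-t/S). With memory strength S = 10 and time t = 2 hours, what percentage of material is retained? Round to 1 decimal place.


R = e^(-t/S)
-t/S = -2/10 = -0.2
R = e^(-0.2) = 0.818731
Percentage = 0.818731 * 100
= 81.9


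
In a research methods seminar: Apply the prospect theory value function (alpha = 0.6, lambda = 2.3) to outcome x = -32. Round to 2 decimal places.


Since x = -32 < 0, use v(x) = -lambda*(-x)^alpha
(-x) = 32
32^0.6 = 8.0
v(-32) = -2.3 * 8.0
= -18.40


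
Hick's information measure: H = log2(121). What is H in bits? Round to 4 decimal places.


H = log2(n)
H = log2(121)
= 6.9189


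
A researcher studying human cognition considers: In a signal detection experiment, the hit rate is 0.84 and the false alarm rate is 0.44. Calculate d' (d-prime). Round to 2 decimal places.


d' = z(HR) - z(FAR)
z(0.84) = 0.9945
z(0.44) = -0.151
d' = 0.9945 - -0.151
= 1.15


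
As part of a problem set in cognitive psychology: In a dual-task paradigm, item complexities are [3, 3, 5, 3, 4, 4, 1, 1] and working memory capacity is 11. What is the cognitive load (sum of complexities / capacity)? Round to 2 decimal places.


Total complexity = 3 + 3 + 5 + 3 + 4 + 4 + 1 + 1 = 24
Load = total / capacity = 24 / 11
= 2.18


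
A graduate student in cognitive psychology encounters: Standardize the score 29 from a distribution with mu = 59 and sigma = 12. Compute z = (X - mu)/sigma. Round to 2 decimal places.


z = (X - mu) / sigma
= (29 - 59) / 12
= -30 / 12
= -2.50


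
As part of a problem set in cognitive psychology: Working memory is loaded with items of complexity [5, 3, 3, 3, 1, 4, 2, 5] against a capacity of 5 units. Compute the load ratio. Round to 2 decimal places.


Total complexity = 5 + 3 + 3 + 3 + 1 + 4 + 2 + 5 = 26
Load = total / capacity = 26 / 5
= 5.20


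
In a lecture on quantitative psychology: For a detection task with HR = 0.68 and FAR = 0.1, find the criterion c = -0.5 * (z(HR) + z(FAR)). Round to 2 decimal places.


c = -0.5 * (z(HR) + z(FAR))
z(0.68) = 0.4677
z(0.1) = -1.2816
c = -0.5 * (0.4677 + -1.2816)
= -0.5 * -0.8139
= 0.41


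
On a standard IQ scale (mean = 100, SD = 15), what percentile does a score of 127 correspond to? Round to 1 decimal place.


z = (IQ - mean) / SD
z = (127 - 100) / 15 = 1.8
Percentile = Phi(1.8) * 100
Phi(1.8) = 0.96407
= 96.4


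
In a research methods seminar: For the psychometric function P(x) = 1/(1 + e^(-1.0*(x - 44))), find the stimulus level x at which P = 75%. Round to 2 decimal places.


At P = 0.75: 0.75 = 1/(1 + e^(-k*(x-x0)))
Solving: e^(-k*(x-x0)) = 1/3
x = x0 + ln(3)/k
ln(3) = 1.0986
x = 44 + 1.0986/1.0
= 44 + 1.0986
= 45.10


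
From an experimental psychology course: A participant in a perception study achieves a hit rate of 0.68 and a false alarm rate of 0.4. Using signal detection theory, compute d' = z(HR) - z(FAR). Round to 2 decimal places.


d' = z(HR) - z(FAR)
z(0.68) = 0.4677
z(0.4) = -0.2533
d' = 0.4677 - -0.2533
= 0.72


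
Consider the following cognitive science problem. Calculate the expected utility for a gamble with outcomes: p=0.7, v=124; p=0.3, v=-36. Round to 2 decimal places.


EU = sum(p_i * v_i)
0.7 * 124 = 86.8
0.3 * -36 = -10.8
EU = 86.8 + -10.8
= 76.00


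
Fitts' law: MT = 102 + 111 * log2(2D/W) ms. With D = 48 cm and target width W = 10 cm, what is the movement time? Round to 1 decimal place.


MT = 102 + 111 * log2(2*48/10)
2D/W = 9.6
log2(9.6) = 3.263
MT = 102 + 111 * 3.263
= 464.2 ms


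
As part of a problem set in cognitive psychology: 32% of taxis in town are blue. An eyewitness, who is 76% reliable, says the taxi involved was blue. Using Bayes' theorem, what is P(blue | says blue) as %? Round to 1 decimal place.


P(blue | says blue) = P(says blue | blue)*P(blue) / [P(says blue | blue)*P(blue) + P(says blue | not blue)*P(not blue)]
Numerator = 0.76 * 0.32 = 0.2432
False identification = 0.24 * 0.68 = 0.1632
P = 0.2432 / (0.2432 + 0.1632)
= 0.2432 / 0.4064
As percentage = 59.8


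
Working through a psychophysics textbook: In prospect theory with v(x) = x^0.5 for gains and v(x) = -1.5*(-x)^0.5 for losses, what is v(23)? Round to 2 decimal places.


Since x = 23 >= 0, use v(x) = x^0.5
23^0.5 = 4.7958
v(23) = 4.80


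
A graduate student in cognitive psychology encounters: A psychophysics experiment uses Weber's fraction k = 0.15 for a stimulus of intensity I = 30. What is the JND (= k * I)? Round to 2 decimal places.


JND = k * I
JND = 0.15 * 30
= 4.50


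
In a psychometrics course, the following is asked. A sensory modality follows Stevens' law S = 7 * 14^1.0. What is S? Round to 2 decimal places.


S = 7 * 14^1.0
14^1.0 = 14.0
S = 7 * 14.0
= 98.00


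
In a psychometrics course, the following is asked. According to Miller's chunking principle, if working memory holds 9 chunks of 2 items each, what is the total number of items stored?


Total items = chunks * items_per_chunk
= 9 * 2
= 18


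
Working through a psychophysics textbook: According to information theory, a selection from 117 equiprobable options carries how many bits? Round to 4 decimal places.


H = log2(n)
H = log2(117)
= 6.8704


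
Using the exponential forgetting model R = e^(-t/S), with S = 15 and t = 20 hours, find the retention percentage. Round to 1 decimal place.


R = e^(-t/S)
-t/S = -20/15 = -1.333333
R = e^(-1.333333) = 0.263597
Percentage = 0.263597 * 100
= 26.4


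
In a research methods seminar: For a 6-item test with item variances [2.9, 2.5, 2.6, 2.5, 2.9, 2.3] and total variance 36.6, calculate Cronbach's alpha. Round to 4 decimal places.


alpha = (k/(k-1)) * (1 - sum(s_i^2)/s_total^2)
sum(item variances) = 15.7
k/(k-1) = 6/5 = 1.2
1 - 15.7/36.6 = 1 - 0.428962 = 0.571038
alpha = 1.2 * 0.571038
= 0.6852


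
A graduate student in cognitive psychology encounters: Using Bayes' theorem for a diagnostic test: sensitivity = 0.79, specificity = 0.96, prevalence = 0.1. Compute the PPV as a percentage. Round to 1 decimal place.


PPV = (sens * prev) / (sens * prev + (1-spec) * (1-prev))
Numerator = 0.79 * 0.1 = 0.079
P(positive and no disease) = (1 - spec) * (1 - prev) = (1 - 0.96) * (1 - 0.1) = 0.036
Denominator = 0.079 + 0.036 = 0.115
PPV = 0.079 / 0.115 = 0.686957
As percentage = 68.7


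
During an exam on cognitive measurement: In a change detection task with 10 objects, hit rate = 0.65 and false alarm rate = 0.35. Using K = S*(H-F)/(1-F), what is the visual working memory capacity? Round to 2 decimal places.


K = S * (H - F) / (1 - F)
H - F = 0.3
1 - F = 0.65
K = 10 * 0.3 / 0.65
= 4.62


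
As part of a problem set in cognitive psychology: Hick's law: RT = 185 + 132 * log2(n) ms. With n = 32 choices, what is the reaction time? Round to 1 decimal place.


RT = 185 + 132 * log2(32)
log2(32) = 5.0
RT = 185 + 132 * 5.0
= 185 + 660.0
= 845.0 ms


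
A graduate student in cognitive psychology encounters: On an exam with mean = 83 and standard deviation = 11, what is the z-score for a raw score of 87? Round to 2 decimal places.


z = (X - mu) / sigma
= (87 - 83) / 11
= 4 / 11
= 0.36


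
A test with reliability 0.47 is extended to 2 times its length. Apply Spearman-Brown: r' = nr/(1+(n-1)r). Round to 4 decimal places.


r_new = n*r / (1 + (n-1)*r)
Numerator = 2 * 0.47 = 0.94
Denominator = 1 + 1 * 0.47 = 1.47
r_new = 0.94 / 1.47
= 0.6395


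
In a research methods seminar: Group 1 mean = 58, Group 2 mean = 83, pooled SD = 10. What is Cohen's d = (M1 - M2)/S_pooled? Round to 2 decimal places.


Cohen's d = (M1 - M2) / S_pooled
= (58 - 83) / 10
= -25 / 10
= -2.50


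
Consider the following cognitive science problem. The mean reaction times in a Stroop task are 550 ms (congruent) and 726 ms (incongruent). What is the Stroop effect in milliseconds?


Stroop effect = RT(incongruent) - RT(congruent)
= 726 - 550
= 176 ms


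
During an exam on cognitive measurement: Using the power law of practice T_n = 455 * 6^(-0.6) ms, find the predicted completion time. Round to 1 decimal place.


T_n = 455 * 6^(-0.6)
6^(-0.6) = 0.341279
T_n = 455 * 0.341279
= 155.3 ms


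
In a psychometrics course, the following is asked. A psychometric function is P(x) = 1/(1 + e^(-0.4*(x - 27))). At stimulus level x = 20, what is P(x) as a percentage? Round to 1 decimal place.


P(x) = 1/(1 + e^(-0.4*(20 - 27)))
Exponent = -0.4 * -7 = 2.8
e^(2.8) = 16.444647
P = 1/(1 + 16.444647) = 0.057324
Percentage = 5.7


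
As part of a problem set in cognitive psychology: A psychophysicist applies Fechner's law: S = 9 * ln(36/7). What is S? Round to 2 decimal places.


S = 9 * ln(36/7)
I/I0 = 5.142857
ln(5.142857) = 1.6376
S = 9 * 1.6376
= 14.74


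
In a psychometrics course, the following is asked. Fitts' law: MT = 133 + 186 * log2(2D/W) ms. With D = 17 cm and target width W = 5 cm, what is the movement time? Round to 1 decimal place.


MT = 133 + 186 * log2(2*17/5)
2D/W = 6.8
log2(6.8) = 2.7655
MT = 133 + 186 * 2.7655
= 647.4 ms


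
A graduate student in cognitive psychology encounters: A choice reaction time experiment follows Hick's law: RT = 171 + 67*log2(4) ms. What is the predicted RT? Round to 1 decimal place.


RT = 171 + 67 * log2(4)
log2(4) = 2.0
RT = 171 + 67 * 2.0
= 171 + 134.0
= 305.0 ms


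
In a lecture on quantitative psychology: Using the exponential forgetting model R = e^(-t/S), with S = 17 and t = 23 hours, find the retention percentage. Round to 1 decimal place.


R = e^(-t/S)
-t/S = -23/17 = -1.352941
R = e^(-1.352941) = 0.258479
Percentage = 0.258479 * 100
= 25.8


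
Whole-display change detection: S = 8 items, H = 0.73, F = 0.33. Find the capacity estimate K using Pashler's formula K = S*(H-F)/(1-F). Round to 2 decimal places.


K = S * (H - F) / (1 - F)
H - F = 0.4
1 - F = 0.67
K = 8 * 0.4 / 0.67
= 4.78


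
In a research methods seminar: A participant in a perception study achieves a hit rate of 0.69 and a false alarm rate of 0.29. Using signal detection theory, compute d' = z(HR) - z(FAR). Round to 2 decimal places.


d' = z(HR) - z(FAR)
z(0.69) = 0.4959
z(0.29) = -0.5534
d' = 0.4959 - -0.5534
= 1.05


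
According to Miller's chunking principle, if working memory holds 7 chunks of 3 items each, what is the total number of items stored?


Total items = chunks * items_per_chunk
= 7 * 3
= 21


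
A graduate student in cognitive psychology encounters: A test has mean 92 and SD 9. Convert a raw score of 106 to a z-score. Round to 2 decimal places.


z = (X - mu) / sigma
= (106 - 92) / 9
= 14 / 9
= 1.56


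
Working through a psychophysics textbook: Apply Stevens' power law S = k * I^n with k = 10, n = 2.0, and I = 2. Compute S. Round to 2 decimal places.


S = 10 * 2^2.0
2^2.0 = 4.0
S = 10 * 4.0
= 40.00


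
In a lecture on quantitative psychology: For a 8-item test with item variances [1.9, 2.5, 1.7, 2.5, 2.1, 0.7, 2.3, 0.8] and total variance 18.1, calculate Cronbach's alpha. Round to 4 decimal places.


alpha = (k/(k-1)) * (1 - sum(s_i^2)/s_total^2)
sum(item variances) = 14.5
k/(k-1) = 8/7 = 1.142857
1 - 14.5/18.1 = 1 - 0.801105 = 0.198895
alpha = 1.142857 * 0.198895
= 0.2273


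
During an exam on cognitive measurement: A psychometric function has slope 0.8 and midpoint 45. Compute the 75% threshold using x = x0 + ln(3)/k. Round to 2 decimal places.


At P = 0.75: 0.75 = 1/(1 + e^(-k*(x-x0)))
Solving: e^(-k*(x-x0)) = 1/3
x = x0 + ln(3)/k
ln(3) = 1.0986
x = 45 + 1.0986/0.8
= 45 + 1.3732
= 46.37


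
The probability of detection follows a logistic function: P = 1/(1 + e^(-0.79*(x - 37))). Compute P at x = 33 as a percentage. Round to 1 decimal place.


P(x) = 1/(1 + e^(-0.79*(33 - 37)))
Exponent = -0.79 * -4 = 3.16
e^(3.16) = 23.570596
P = 1/(1 + 23.570596) = 0.040699
Percentage = 4.1


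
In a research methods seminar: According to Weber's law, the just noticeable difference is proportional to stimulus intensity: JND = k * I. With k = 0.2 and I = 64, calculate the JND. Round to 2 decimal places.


JND = k * I
JND = 0.2 * 64
= 12.80


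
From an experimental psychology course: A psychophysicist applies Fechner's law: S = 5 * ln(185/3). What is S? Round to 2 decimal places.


S = 5 * ln(185/3)
I/I0 = 61.666667
ln(61.666667) = 4.1217
S = 5 * 4.1217
= 20.61


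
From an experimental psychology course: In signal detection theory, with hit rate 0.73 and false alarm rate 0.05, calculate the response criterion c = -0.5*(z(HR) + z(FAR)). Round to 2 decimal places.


c = -0.5 * (z(HR) + z(FAR))
z(0.73) = 0.6128
z(0.05) = -1.6449
c = -0.5 * (0.6128 + -1.6449)
= -0.5 * -1.0321
= 0.52


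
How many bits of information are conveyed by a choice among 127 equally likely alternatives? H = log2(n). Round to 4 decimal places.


H = log2(n)
H = log2(127)
= 6.9887


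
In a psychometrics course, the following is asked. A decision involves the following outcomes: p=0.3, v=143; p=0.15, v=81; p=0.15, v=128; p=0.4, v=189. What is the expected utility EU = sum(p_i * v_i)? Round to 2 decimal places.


EU = sum(p_i * v_i)
0.3 * 143 = 42.9
0.15 * 81 = 12.15
0.15 * 128 = 19.2
0.4 * 189 = 75.6
EU = 42.9 + 12.15 + 19.2 + 75.6
= 149.85


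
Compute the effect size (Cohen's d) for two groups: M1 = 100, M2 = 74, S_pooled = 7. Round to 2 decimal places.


Cohen's d = (M1 - M2) / S_pooled
= (100 - 74) / 7
= 26 / 7
= 3.71


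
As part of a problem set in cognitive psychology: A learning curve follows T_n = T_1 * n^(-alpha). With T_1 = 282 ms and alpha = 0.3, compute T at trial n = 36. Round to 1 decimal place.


T_n = 282 * 36^(-0.3)
36^(-0.3) = 0.341279
T_n = 282 * 0.341279
= 96.2 ms


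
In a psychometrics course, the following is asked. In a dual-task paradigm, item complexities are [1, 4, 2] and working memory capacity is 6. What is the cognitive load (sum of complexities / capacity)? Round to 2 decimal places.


Total complexity = 1 + 4 + 2 = 7
Load = total / capacity = 7 / 6
= 1.17


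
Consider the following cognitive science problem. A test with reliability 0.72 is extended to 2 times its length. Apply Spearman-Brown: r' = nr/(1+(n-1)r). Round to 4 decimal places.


r_new = n*r / (1 + (n-1)*r)
Numerator = 2 * 0.72 = 1.44
Denominator = 1 + 1 * 0.72 = 1.72
r_new = 1.44 / 1.72
= 0.8372


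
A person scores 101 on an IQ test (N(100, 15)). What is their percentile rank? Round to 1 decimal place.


z = (IQ - mean) / SD
z = (101 - 100) / 15 = 0.0667
Percentile = Phi(0.0667) * 100
Phi(0.0667) = 0.52659
= 52.7


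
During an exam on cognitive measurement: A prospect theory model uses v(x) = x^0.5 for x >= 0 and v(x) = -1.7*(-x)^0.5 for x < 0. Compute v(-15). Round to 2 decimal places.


Since x = -15 < 0, use v(x) = -lambda*(-x)^alpha
(-x) = 15
15^0.5 = 3.873
v(-15) = -1.7 * 3.873
= -6.58


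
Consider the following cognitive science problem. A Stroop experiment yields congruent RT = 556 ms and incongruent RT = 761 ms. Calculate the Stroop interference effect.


Stroop effect = RT(incongruent) - RT(congruent)
= 761 - 556
= 205 ms


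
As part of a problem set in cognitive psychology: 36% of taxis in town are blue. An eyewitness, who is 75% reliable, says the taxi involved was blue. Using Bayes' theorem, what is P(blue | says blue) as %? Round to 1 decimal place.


P(blue | says blue) = P(says blue | blue)*P(blue) / [P(says blue | blue)*P(blue) + P(says blue | not blue)*P(not blue)]
Numerator = 0.75 * 0.36 = 0.27
False identification = 0.25 * 0.64 = 0.16
P = 0.27 / (0.27 + 0.16)
= 0.27 / 0.43
As percentage = 62.8


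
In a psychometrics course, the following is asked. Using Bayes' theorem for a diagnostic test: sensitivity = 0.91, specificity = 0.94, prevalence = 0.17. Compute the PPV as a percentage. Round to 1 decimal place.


PPV = (sens * prev) / (sens * prev + (1-spec) * (1-prev))
Numerator = 0.91 * 0.17 = 0.1547
P(positive and no disease) = (1 - spec) * (1 - prev) = (1 - 0.94) * (1 - 0.17) = 0.0498
Denominator = 0.1547 + 0.0498 = 0.2045
PPV = 0.1547 / 0.2045 = 0.756479
As percentage = 75.6


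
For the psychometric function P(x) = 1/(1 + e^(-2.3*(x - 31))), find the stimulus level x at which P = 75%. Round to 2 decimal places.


At P = 0.75: 0.75 = 1/(1 + e^(-k*(x-x0)))
Solving: e^(-k*(x-x0)) = 1/3
x = x0 + ln(3)/k
ln(3) = 1.0986
x = 31 + 1.0986/2.3
= 31 + 0.4777
= 31.48


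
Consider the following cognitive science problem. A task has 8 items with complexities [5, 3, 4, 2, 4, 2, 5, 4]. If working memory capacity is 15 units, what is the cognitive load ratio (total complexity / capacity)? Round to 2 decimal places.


Total complexity = 5 + 3 + 4 + 2 + 4 + 2 + 5 + 4 = 29
Load = total / capacity = 29 / 15
= 1.93


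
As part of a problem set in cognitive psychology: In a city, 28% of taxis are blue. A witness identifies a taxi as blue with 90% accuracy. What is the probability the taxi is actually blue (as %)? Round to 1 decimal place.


P(blue | says blue) = P(says blue | blue)*P(blue) / [P(says blue | blue)*P(blue) + P(says blue | not blue)*P(not blue)]
Numerator = 0.9 * 0.28 = 0.252
False identification = 0.1 * 0.72 = 0.072
P = 0.252 / (0.252 + 0.072)
= 0.252 / 0.324
As percentage = 77.8


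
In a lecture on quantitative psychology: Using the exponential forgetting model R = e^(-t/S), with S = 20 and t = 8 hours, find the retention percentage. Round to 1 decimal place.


R = e^(-t/S)
-t/S = -8/20 = -0.4
R = e^(-0.4) = 0.67032
Percentage = 0.67032 * 100
= 67.0


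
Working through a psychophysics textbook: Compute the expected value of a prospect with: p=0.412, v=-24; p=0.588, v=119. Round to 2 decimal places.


EU = sum(p_i * v_i)
0.412 * -24 = -9.888
0.588 * 119 = 69.972
EU = -9.888 + 69.972
= 60.08


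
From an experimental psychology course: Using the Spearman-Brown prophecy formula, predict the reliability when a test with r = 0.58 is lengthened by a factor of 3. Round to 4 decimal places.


r_new = n*r / (1 + (n-1)*r)
Numerator = 3 * 0.58 = 1.74
Denominator = 1 + 2 * 0.58 = 2.16
r_new = 1.74 / 2.16
= 0.8056


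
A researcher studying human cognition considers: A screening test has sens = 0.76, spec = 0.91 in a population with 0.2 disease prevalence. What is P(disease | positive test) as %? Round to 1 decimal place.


PPV = (sens * prev) / (sens * prev + (1-spec) * (1-prev))
Numerator = 0.76 * 0.2 = 0.152
P(positive and no disease) = (1 - spec) * (1 - prev) = (1 - 0.91) * (1 - 0.2) = 0.072
Denominator = 0.152 + 0.072 = 0.224
PPV = 0.152 / 0.224 = 0.678571
As percentage = 67.9


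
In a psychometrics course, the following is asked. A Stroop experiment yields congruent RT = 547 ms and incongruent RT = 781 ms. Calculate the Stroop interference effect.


Stroop effect = RT(incongruent) - RT(congruent)
= 781 - 547
= 234 ms


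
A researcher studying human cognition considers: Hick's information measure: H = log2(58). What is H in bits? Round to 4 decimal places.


H = log2(n)
H = log2(58)
= 5.8580


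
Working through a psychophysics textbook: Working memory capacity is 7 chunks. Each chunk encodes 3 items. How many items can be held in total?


Total items = chunks * items_per_chunk
= 7 * 3
= 21


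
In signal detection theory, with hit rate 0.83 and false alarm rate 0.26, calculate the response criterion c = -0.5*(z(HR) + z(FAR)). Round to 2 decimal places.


c = -0.5 * (z(HR) + z(FAR))
z(0.83) = 0.9542
z(0.26) = -0.6433
c = -0.5 * (0.9542 + -0.6433)
= -0.5 * 0.3109
= -0.16


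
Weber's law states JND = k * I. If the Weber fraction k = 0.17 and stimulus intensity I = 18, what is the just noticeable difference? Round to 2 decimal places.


JND = k * I
JND = 0.17 * 18
= 3.06


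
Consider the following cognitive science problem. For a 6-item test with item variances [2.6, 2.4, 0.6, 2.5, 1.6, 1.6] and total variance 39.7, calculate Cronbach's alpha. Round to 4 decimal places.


alpha = (k/(k-1)) * (1 - sum(s_i^2)/s_total^2)
sum(item variances) = 11.3
k/(k-1) = 6/5 = 1.2
1 - 11.3/39.7 = 1 - 0.284635 = 0.715365
alpha = 1.2 * 0.715365
= 0.8584
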